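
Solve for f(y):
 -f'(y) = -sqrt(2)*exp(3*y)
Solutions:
 f(y) = C1 + sqrt(2)*exp(3*y)/3


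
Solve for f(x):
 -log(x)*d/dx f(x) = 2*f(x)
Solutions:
 f(x) = C1*exp(-2*li(x))


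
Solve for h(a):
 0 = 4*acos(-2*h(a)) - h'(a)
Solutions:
 Integral(1/acos(-2*_y), (_y, h(a))) = C1 + 4*a


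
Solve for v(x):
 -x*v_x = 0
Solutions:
 v(x) = C1


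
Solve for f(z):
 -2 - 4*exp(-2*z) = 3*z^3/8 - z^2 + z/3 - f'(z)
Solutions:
 f(z) = C1 + 3*z^4/32 - z^3/3 + z^2/6 + 2*z - 2*exp(-2*z)


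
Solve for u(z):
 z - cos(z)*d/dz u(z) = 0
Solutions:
 u(z) = C1 + Integral(z/cos(z), z)


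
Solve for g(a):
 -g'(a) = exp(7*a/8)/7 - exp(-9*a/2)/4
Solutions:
 g(a) = C1 - 8*exp(7*a/8)/49 - exp(-9*a/2)/18


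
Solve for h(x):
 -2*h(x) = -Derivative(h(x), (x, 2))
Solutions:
 h(x) = C1*exp(-sqrt(2)*x) + C2*exp(sqrt(2)*x)


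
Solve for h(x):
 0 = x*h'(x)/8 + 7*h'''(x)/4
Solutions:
 h(x) = C1 + Integral(C2*airyai(-14^(2/3)*x/14) + C3*airybi(-14^(2/3)*x/14), x)


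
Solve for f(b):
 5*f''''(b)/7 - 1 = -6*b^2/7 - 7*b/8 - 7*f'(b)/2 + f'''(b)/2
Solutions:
 f(b) = C1 + C2*exp(b*(7*7^(1/3)/(60*sqrt(501) + 1343)^(1/3) + 14 + 7^(2/3)*(60*sqrt(501) + 1343)^(1/3))/60)*sin(sqrt(3)*7^(1/3)*b*(-7^(1/3)*(60*sqrt(501) + 1343)^(1/3) + 7/(60*sqrt(501) + 1343)^(1/3))/60) + C3*exp(b*(7*7^(1/3)/(60*sqrt(501) + 1343)^(1/3) + 14 + 7^(2/3)*(60*sqrt(501) + 1343)^(1/3))/60)*cos(sqrt(3)*7^(1/3)*b*(-7^(1/3)*(60*sqrt(501) + 1343)^(1/3) + 7/(60*sqrt(501) + 1343)^(1/3))/60) + C4*exp(b*(-7^(2/3)*(60*sqrt(501) + 1343)^(1/3) - 7*7^(1/3)/(60*sqrt(501) + 1343)^(1/3) + 7)/30) - 4*b^3/49 - b^2/8 + 74*b/343


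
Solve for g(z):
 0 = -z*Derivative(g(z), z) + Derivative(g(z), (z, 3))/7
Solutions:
 g(z) = C1 + Integral(C2*airyai(7^(1/3)*z) + C3*airybi(7^(1/3)*z), z)


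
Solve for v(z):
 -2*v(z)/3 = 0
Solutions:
 v(z) = 0


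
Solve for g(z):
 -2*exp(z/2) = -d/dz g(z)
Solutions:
 g(z) = C1 + 4*exp(z/2)


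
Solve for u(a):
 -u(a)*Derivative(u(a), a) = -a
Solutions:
 u(a) = -sqrt(C1 + a^2)
 u(a) = sqrt(C1 + a^2)


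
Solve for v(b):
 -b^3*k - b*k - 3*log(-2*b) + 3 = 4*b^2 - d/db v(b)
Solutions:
 v(b) = C1 + b^4*k/4 + 4*b^3/3 + b^2*k/2 + 3*b*log(-b) + 3*b*(-2 + log(2))


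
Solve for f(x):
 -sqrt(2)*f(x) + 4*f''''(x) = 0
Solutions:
 f(x) = C1*exp(-2^(5/8)*x/2) + C2*exp(2^(5/8)*x/2) + C3*sin(2^(5/8)*x/2) + C4*cos(2^(5/8)*x/2)


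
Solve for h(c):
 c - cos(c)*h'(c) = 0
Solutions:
 h(c) = C1 + Integral(c/cos(c), c)


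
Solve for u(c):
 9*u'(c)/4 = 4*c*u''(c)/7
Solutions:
 u(c) = C1 + C2*c^(79/16)


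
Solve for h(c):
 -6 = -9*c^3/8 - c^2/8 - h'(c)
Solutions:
 h(c) = C1 - 9*c^4/32 - c^3/24 + 6*c


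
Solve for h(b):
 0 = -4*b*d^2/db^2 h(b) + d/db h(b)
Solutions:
 h(b) = C1 + C2*b^(5/4)


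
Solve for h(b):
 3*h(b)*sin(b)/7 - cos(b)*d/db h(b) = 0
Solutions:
 h(b) = C1/cos(b)^(3/7)


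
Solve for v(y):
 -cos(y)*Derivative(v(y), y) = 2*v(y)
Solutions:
 v(y) = C1*(sin(y) - 1)/(sin(y) + 1)


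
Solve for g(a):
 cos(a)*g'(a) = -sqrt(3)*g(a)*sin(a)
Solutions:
 g(a) = C1*cos(a)^(sqrt(3))


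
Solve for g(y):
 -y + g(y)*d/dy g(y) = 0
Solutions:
 g(y) = -sqrt(C1 + y^2)
 g(y) = sqrt(C1 + y^2)


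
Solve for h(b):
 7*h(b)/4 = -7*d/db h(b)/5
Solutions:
 h(b) = C1*exp(-5*b/4)


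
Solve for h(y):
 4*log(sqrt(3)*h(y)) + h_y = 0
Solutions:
 Integral(1/(2*log(_y) + log(3)), (_y, h(y)))/2 = C1 - y


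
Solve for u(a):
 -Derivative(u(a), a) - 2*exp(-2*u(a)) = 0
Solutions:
 u(a) = log(-sqrt(C1 - 4*a))
 u(a) = log(C1 - 4*a)/2


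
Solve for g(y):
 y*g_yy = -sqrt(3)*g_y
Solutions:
 g(y) = C1 + C2*y^(1 - sqrt(3))


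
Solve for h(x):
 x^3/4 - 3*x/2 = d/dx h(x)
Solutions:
 h(x) = C1 + x^4/16 - 3*x^2/4


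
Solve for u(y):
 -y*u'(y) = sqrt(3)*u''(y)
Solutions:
 u(y) = C1 + C2*erf(sqrt(2)*3^(3/4)*y/6)


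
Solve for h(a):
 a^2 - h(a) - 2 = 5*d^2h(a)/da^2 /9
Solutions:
 h(a) = C1*sin(3*sqrt(5)*a/5) + C2*cos(3*sqrt(5)*a/5) + a^2 - 28/9


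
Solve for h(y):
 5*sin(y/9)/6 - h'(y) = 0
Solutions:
 h(y) = C1 - 15*cos(y/9)/2


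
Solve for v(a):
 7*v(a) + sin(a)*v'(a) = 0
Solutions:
 v(a) = C1*sqrt(cos(a) + 1)*(cos(a)^3 + 3*cos(a)^2 + 3*cos(a) + 1)/(sqrt(cos(a) - 1)*(cos(a)^3 - 3*cos(a)^2 + 3*cos(a) - 1))


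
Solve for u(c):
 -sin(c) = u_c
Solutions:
 u(c) = C1 + cos(c)


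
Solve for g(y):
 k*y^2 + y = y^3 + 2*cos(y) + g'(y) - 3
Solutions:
 g(y) = C1 + k*y^3/3 - y^4/4 + y^2/2 + 3*y - 2*sin(y)


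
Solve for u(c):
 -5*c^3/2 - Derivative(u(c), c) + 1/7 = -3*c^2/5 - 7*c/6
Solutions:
 u(c) = C1 - 5*c^4/8 + c^3/5 + 7*c^2/12 + c/7


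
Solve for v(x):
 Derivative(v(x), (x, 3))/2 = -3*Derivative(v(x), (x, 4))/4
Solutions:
 v(x) = C1 + C2*x + C3*x^2 + C4*exp(-2*x/3)


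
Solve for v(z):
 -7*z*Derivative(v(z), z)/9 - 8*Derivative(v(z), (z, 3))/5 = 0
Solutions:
 v(z) = C1 + Integral(C2*airyai(-105^(1/3)*z/6) + C3*airybi(-105^(1/3)*z/6), z)


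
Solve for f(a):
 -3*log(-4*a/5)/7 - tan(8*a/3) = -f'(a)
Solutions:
 f(a) = C1 + 3*a*log(-a)/7 - 3*a*log(5)/7 - 3*a/7 + 6*a*log(2)/7 - 3*log(cos(8*a/3))/8


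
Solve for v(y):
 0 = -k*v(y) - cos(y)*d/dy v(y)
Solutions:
 v(y) = C1*exp(k*(log(sin(y) - 1) - log(sin(y) + 1))/2)


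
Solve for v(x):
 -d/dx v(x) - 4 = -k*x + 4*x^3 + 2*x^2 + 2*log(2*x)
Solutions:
 v(x) = C1 + k*x^2/2 - x^4 - 2*x^3/3 - 2*x*log(x) - 2*x - x*log(4)


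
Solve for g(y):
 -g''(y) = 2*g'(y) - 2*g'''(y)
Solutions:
 g(y) = C1 + C2*exp(y*(1 - sqrt(17))/4) + C3*exp(y*(1 + sqrt(17))/4)


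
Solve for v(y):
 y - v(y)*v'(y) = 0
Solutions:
 v(y) = -sqrt(C1 + y^2)
 v(y) = sqrt(C1 + y^2)


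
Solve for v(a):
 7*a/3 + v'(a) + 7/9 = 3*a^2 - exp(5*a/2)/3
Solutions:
 v(a) = C1 + a^3 - 7*a^2/6 - 7*a/9 - 2*exp(5*a/2)/15


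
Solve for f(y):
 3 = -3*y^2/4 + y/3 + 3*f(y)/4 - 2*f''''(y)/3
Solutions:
 f(y) = C1*exp(-2^(1/4)*sqrt(3)*y/2) + C2*exp(2^(1/4)*sqrt(3)*y/2) + C3*sin(2^(1/4)*sqrt(3)*y/2) + C4*cos(2^(1/4)*sqrt(3)*y/2) + y^2 - 4*y/9 + 4


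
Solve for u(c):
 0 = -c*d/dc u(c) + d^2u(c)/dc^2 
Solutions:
 u(c) = C1 + C2*erfi(sqrt(2)*c/2)


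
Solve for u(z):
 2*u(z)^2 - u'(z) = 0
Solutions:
 u(z) = -1/(C1 + 2*z)


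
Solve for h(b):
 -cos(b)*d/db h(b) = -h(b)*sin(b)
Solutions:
 h(b) = C1/cos(b)


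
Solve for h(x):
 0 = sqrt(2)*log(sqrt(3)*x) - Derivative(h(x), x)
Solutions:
 h(x) = C1 + sqrt(2)*x*log(x) - sqrt(2)*x + sqrt(2)*x*log(3)/2


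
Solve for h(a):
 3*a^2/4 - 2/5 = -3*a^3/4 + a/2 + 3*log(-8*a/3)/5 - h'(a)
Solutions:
 h(a) = C1 - 3*a^4/16 - a^3/4 + a^2/4 + 3*a*log(-a)/5 + a*(-3*log(3) - 1 + 9*log(2))/5


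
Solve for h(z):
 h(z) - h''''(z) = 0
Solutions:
 h(z) = C1*exp(-z) + C2*exp(z) + C3*sin(z) + C4*cos(z)


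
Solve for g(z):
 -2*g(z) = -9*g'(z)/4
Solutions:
 g(z) = C1*exp(8*z/9)


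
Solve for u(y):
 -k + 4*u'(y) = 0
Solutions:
 u(y) = C1 + k*y/4


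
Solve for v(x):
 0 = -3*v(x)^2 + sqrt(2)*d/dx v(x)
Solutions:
 v(x) = -2/(C1 + 3*sqrt(2)*x)


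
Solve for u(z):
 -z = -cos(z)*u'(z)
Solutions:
 u(z) = C1 + Integral(z/cos(z), z)


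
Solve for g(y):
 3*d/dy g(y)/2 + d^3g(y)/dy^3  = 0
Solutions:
 g(y) = C1 + C2*sin(sqrt(6)*y/2) + C3*cos(sqrt(6)*y/2)


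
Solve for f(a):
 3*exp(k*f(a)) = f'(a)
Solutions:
 f(a) = Piecewise((log(-1/(C1*k + 3*a*k))/k, Ne(k, 0)), (nan, True))
 f(a) = Piecewise((C1 + 3*a, Eq(k, 0)), (nan, True))


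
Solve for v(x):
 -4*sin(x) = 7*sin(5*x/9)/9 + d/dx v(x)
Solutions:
 v(x) = C1 + 7*cos(5*x/9)/5 + 4*cos(x)


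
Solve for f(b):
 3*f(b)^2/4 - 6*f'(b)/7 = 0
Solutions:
 f(b) = -8/(C1 + 7*b)


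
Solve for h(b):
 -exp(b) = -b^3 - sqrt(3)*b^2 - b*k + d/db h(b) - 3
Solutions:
 h(b) = C1 + b^4/4 + sqrt(3)*b^3/3 + b^2*k/2 + 3*b - exp(b)


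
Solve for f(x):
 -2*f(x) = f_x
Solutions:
 f(x) = C1*exp(-2*x)


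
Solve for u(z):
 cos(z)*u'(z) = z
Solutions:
 u(z) = C1 + Integral(z/cos(z), z)


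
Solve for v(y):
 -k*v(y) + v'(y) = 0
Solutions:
 v(y) = C1*exp(k*y)


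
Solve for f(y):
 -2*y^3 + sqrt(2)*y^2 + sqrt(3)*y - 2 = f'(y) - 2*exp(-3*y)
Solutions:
 f(y) = C1 - y^4/2 + sqrt(2)*y^3/3 + sqrt(3)*y^2/2 - 2*y - 2*exp(-3*y)/3


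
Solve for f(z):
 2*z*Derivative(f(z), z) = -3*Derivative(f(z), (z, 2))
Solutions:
 f(z) = C1 + C2*erf(sqrt(3)*z/3)


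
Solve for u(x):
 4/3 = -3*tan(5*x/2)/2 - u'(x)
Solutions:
 u(x) = C1 - 4*x/3 + 3*log(cos(5*x/2))/5


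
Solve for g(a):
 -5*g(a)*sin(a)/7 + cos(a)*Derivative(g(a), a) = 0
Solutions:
 g(a) = C1/cos(a)^(5/7)


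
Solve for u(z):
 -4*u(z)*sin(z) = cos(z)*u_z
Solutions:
 u(z) = C1*cos(z)^4


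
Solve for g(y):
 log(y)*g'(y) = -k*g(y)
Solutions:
 g(y) = C1*exp(-k*li(y))


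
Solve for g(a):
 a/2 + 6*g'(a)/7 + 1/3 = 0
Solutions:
 g(a) = C1 - 7*a^2/24 - 7*a/18


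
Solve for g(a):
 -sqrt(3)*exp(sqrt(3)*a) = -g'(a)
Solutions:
 g(a) = C1 + exp(sqrt(3)*a)


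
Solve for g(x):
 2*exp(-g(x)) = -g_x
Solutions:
 g(x) = log(C1 - 2*x)


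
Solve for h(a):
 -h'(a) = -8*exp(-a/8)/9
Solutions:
 h(a) = C1 - 64*exp(-a/8)/9


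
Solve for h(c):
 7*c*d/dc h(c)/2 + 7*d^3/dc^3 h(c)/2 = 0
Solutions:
 h(c) = C1 + Integral(C2*airyai(-c) + C3*airybi(-c), c)


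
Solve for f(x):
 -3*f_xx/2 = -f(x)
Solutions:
 f(x) = C1*exp(-sqrt(6)*x/3) + C2*exp(sqrt(6)*x/3)


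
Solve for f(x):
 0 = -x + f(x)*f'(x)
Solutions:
 f(x) = -sqrt(C1 + x^2)
 f(x) = sqrt(C1 + x^2)


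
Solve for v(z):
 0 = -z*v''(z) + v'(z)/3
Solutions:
 v(z) = C1 + C2*z^(4/3)


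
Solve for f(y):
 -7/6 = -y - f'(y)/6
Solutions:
 f(y) = C1 - 3*y^2 + 7*y


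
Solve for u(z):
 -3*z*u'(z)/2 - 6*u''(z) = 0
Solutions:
 u(z) = C1 + C2*erf(sqrt(2)*z/4)


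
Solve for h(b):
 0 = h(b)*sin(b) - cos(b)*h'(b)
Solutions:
 h(b) = C1/cos(b)


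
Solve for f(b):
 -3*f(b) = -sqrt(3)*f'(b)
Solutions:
 f(b) = C1*exp(sqrt(3)*b)


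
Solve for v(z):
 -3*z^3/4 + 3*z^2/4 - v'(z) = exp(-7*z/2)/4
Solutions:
 v(z) = C1 - 3*z^4/16 + z^3/4 + exp(-7*z/2)/14


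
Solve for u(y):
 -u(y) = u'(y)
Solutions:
 u(y) = C1*exp(-y)


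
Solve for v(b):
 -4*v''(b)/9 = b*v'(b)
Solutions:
 v(b) = C1 + C2*erf(3*sqrt(2)*b/4)


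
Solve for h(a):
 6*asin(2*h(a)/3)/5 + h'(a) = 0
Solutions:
 Integral(1/asin(2*_y/3), (_y, h(a))) = C1 - 6*a/5


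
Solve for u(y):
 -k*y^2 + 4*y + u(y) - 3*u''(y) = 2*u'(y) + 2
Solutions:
 u(y) = C1*exp(-y) + C2*exp(y/3) + k*y^2 + 4*k*y + 14*k - 4*y - 6


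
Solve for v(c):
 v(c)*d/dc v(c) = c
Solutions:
 v(c) = -sqrt(C1 + c^2)
 v(c) = sqrt(C1 + c^2)


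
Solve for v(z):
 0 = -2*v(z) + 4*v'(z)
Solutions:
 v(z) = C1*exp(z/2)


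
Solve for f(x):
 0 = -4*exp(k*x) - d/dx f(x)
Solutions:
 f(x) = C1 - 4*exp(k*x)/k


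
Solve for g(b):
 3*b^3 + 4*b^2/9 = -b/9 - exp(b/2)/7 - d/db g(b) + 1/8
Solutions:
 g(b) = C1 - 3*b^4/4 - 4*b^3/27 - b^2/18 + b/8 - 2*exp(b/2)/7


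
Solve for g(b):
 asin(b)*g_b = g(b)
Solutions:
 g(b) = C1*exp(Integral(1/asin(b), b))


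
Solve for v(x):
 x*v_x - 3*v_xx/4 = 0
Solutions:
 v(x) = C1 + C2*erfi(sqrt(6)*x/3)


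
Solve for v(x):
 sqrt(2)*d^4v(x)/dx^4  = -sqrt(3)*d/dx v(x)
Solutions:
 v(x) = C1 + C4*exp(-2^(5/6)*3^(1/6)*x/2) + (C2*sin(2^(5/6)*3^(2/3)*x/4) + C3*cos(2^(5/6)*3^(2/3)*x/4))*exp(2^(5/6)*3^(1/6)*x/4)


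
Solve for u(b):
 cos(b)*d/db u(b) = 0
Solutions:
 u(b) = C1


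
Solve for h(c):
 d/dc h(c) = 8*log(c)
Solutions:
 h(c) = C1 + 8*c*log(c) - 8*c


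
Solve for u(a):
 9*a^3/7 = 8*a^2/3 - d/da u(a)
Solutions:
 u(a) = C1 - 9*a^4/28 + 8*a^3/9


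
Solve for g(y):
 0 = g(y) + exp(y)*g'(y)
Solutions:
 g(y) = C1*exp(exp(-y))


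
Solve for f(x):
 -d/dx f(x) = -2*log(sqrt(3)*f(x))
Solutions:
 -Integral(1/(2*log(_y) + log(3)), (_y, f(x))) = C1 - x


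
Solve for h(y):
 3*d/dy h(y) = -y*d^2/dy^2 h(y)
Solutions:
 h(y) = C1 + C2/y^2


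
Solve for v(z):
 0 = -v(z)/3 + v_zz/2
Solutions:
 v(z) = C1*exp(-sqrt(6)*z/3) + C2*exp(sqrt(6)*z/3)


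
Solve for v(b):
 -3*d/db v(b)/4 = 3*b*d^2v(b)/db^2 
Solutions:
 v(b) = C1 + C2*b^(3/4)


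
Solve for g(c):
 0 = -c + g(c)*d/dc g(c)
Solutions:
 g(c) = -sqrt(C1 + c^2)
 g(c) = sqrt(C1 + c^2)


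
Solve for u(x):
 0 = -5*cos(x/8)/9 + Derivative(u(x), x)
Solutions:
 u(x) = C1 + 40*sin(x/8)/9


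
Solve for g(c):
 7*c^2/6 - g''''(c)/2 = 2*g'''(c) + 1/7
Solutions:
 g(c) = C1 + C2*c + C3*c^2 + C4*exp(-4*c) + 7*c^5/720 - 7*c^4/576 + c^3/4032


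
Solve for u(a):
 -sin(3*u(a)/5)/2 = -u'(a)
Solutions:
 -a/2 + 5*log(cos(3*u(a)/5) - 1)/6 - 5*log(cos(3*u(a)/5) + 1)/6 = C1


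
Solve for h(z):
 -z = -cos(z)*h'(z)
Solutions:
 h(z) = C1 + Integral(z/cos(z), z)


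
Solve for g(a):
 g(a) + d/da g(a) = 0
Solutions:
 g(a) = C1*exp(-a)


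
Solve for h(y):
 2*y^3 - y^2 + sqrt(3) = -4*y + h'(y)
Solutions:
 h(y) = C1 + y^4/2 - y^3/3 + 2*y^2 + sqrt(3)*y


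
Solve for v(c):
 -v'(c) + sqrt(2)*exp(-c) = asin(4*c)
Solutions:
 v(c) = C1 - c*asin(4*c) - sqrt(1 - 16*c^2)/4 - sqrt(2)*exp(-c)


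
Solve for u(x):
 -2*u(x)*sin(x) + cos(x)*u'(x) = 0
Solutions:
 u(x) = C1/cos(x)^2


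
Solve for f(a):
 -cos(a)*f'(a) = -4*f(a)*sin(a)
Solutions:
 f(a) = C1/cos(a)^4


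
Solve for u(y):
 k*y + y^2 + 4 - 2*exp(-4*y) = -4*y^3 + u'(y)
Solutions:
 u(y) = C1 + k*y^2/2 + y^4 + y^3/3 + 4*y + exp(-4*y)/2


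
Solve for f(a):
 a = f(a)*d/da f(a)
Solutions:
 f(a) = -sqrt(C1 + a^2)
 f(a) = sqrt(C1 + a^2)


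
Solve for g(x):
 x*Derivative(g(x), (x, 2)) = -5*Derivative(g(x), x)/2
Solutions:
 g(x) = C1 + C2/x^(3/2)


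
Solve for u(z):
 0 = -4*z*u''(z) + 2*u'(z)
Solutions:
 u(z) = C1 + C2*z^(3/2)


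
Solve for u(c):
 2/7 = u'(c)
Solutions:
 u(c) = C1 + 2*c/7


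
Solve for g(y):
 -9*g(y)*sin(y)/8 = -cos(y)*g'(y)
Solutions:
 g(y) = C1/cos(y)^(9/8)


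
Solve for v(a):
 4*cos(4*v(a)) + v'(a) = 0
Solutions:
 v(a) = -asin((C1 + exp(32*a))/(C1 - exp(32*a)))/4 + pi/4
 v(a) = asin((C1 + exp(32*a))/(C1 - exp(32*a)))/4


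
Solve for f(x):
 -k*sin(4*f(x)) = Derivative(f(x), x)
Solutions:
 f(x) = -acos((-C1 - exp(8*k*x))/(C1 - exp(8*k*x)))/4 + pi/2
 f(x) = acos((-C1 - exp(8*k*x))/(C1 - exp(8*k*x)))/4


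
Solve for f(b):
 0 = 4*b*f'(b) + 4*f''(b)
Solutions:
 f(b) = C1 + C2*erf(sqrt(2)*b/2)


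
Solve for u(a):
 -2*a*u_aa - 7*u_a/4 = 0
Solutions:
 u(a) = C1 + C2*a^(1/8)


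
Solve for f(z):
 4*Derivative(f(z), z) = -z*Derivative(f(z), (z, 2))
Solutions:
 f(z) = C1 + C2/z^3


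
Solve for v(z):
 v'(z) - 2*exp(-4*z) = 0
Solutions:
 v(z) = C1 - exp(-4*z)/2


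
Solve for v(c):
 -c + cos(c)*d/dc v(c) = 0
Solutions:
 v(c) = C1 + Integral(c/cos(c), c)


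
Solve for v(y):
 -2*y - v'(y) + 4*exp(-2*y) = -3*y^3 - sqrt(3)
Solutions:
 v(y) = C1 + 3*y^4/4 - y^2 + sqrt(3)*y - 2*exp(-2*y)


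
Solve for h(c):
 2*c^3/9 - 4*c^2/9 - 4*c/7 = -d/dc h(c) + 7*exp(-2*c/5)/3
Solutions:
 h(c) = C1 - c^4/18 + 4*c^3/27 + 2*c^2/7 - 35*exp(-2*c/5)/6


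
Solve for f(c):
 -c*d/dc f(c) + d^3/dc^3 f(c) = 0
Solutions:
 f(c) = C1 + Integral(C2*airyai(c) + C3*airybi(c), c)


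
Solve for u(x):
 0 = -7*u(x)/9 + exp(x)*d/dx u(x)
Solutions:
 u(x) = C1*exp(-7*exp(-x)/9)


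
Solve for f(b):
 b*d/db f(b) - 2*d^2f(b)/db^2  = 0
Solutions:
 f(b) = C1 + C2*erfi(b/2)


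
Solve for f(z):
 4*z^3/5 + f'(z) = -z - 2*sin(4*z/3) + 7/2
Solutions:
 f(z) = C1 - z^4/5 - z^2/2 + 7*z/2 + 3*cos(4*z/3)/2


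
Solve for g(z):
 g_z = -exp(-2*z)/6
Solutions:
 g(z) = C1 + exp(-2*z)/12


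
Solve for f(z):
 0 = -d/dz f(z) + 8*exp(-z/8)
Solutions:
 f(z) = C1 - 64*exp(-z/8)


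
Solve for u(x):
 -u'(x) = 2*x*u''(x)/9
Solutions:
 u(x) = C1 + C2/x^(7/2)


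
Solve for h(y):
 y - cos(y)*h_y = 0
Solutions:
 h(y) = C1 + Integral(y/cos(y), y)


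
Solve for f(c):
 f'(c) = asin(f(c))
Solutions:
 Integral(1/asin(_y), (_y, f(c))) = C1 + c


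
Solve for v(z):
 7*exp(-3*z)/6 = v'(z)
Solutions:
 v(z) = C1 - 7*exp(-3*z)/18


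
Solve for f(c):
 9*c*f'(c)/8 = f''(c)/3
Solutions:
 f(c) = C1 + C2*erfi(3*sqrt(3)*c/4)


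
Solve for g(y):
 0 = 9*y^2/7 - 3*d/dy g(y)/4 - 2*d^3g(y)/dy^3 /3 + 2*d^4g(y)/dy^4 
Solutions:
 g(y) = C1 + C2*exp(y*(-2^(2/3)*(27*sqrt(6657) + 2203)^(1/3) - 8*2^(1/3)/(27*sqrt(6657) + 2203)^(1/3) + 8)/72)*sin(2^(1/3)*sqrt(3)*y*(-2^(1/3)*(27*sqrt(6657) + 2203)^(1/3) + 8/(27*sqrt(6657) + 2203)^(1/3))/72) + C3*exp(y*(-2^(2/3)*(27*sqrt(6657) + 2203)^(1/3) - 8*2^(1/3)/(27*sqrt(6657) + 2203)^(1/3) + 8)/72)*cos(2^(1/3)*sqrt(3)*y*(-2^(1/3)*(27*sqrt(6657) + 2203)^(1/3) + 8/(27*sqrt(6657) + 2203)^(1/3))/72) + C4*exp(y*(8*2^(1/3)/(27*sqrt(6657) + 2203)^(1/3) + 4 + 2^(2/3)*(27*sqrt(6657) + 2203)^(1/3))/36) + 4*y^3/7 - 64*y/21


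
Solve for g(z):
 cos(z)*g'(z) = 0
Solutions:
 g(z) = C1


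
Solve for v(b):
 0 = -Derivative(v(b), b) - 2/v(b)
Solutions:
 v(b) = -sqrt(C1 - 4*b)
 v(b) = sqrt(C1 - 4*b)


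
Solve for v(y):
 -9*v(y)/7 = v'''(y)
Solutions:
 v(y) = C3*exp(-21^(2/3)*y/7) + (C1*sin(3*3^(1/6)*7^(2/3)*y/14) + C2*cos(3*3^(1/6)*7^(2/3)*y/14))*exp(21^(2/3)*y/14)


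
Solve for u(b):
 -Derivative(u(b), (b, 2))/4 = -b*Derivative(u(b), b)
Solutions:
 u(b) = C1 + C2*erfi(sqrt(2)*b)


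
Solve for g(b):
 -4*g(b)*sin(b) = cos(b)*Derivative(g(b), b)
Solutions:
 g(b) = C1*cos(b)^4


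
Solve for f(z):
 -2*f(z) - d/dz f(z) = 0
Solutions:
 f(z) = C1*exp(-2*z)


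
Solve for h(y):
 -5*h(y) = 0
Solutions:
 h(y) = 0


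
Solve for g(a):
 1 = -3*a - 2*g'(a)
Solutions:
 g(a) = C1 - 3*a^2/4 - a/2


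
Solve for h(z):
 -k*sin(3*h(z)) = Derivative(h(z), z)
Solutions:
 h(z) = -acos((-C1 - exp(6*k*z))/(C1 - exp(6*k*z)))/3 + 2*pi/3
 h(z) = acos((-C1 - exp(6*k*z))/(C1 - exp(6*k*z)))/3


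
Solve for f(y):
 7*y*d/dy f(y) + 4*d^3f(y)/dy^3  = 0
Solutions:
 f(y) = C1 + Integral(C2*airyai(-14^(1/3)*y/2) + C3*airybi(-14^(1/3)*y/2), y)


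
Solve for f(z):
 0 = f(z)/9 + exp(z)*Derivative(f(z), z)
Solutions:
 f(z) = C1*exp(exp(-z)/9)


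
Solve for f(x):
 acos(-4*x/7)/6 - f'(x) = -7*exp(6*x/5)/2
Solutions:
 f(x) = C1 + x*acos(-4*x/7)/6 + sqrt(49 - 16*x^2)/24 + 35*exp(6*x/5)/12


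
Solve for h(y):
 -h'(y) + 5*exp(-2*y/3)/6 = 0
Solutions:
 h(y) = C1 - 5*exp(-2*y/3)/4


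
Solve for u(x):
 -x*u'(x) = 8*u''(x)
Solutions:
 u(x) = C1 + C2*erf(x/4)


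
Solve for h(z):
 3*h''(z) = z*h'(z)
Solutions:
 h(z) = C1 + C2*erfi(sqrt(6)*z/6)


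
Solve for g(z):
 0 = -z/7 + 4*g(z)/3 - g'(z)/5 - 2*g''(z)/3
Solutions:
 g(z) = C1*exp(z*(-3 + sqrt(809))/20) + C2*exp(-z*(3 + sqrt(809))/20) + 3*z/28 + 9/560


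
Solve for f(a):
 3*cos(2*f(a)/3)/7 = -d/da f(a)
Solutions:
 3*a/7 - 3*log(sin(2*f(a)/3) - 1)/4 + 3*log(sin(2*f(a)/3) + 1)/4 = C1


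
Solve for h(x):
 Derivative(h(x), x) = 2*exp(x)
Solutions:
 h(x) = C1 + 2*exp(x)


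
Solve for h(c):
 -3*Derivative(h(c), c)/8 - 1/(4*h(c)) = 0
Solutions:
 h(c) = -sqrt(C1 - 12*c)/3
 h(c) = sqrt(C1 - 12*c)/3


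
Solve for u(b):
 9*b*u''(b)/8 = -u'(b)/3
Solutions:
 u(b) = C1 + C2*b^(19/27)


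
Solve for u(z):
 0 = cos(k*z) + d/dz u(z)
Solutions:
 u(z) = C1 - sin(k*z)/k


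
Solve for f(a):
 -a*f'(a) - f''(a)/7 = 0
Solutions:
 f(a) = C1 + C2*erf(sqrt(14)*a/2)


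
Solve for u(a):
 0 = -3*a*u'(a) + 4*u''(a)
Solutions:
 u(a) = C1 + C2*erfi(sqrt(6)*a/4)


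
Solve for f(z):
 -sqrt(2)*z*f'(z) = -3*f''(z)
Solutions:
 f(z) = C1 + C2*erfi(2^(3/4)*sqrt(3)*z/6)


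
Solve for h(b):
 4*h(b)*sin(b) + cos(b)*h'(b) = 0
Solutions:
 h(b) = C1*cos(b)^4


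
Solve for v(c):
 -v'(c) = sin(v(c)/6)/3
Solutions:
 c/3 + 3*log(cos(v(c)/6) - 1) - 3*log(cos(v(c)/6) + 1) = C1


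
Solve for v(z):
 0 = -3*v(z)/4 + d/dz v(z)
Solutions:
 v(z) = C1*exp(3*z/4)


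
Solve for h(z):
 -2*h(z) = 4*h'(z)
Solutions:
 h(z) = C1*exp(-z/2)


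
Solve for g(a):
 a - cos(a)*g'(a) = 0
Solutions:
 g(a) = C1 + Integral(a/cos(a), a)


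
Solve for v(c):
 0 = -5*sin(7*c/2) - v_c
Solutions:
 v(c) = C1 + 10*cos(7*c/2)/7


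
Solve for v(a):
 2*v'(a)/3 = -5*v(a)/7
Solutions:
 v(a) = C1*exp(-15*a/14)


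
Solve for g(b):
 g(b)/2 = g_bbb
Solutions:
 g(b) = C3*exp(2^(2/3)*b/2) + (C1*sin(2^(2/3)*sqrt(3)*b/4) + C2*cos(2^(2/3)*sqrt(3)*b/4))*exp(-2^(2/3)*b/4)


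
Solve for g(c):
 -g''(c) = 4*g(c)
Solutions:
 g(c) = C1*sin(2*c) + C2*cos(2*c)


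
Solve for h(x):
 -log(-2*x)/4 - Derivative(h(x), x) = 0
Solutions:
 h(x) = C1 - x*log(-x)/4 + x*(1 - log(2))/4


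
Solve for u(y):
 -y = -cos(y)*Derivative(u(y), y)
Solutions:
 u(y) = C1 + Integral(y/cos(y), y)


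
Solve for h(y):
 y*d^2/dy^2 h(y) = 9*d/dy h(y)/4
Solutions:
 h(y) = C1 + C2*y^(13/4)


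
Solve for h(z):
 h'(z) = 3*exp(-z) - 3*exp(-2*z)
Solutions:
 h(z) = C1 - 3*exp(-z) + 3*exp(-2*z)/2


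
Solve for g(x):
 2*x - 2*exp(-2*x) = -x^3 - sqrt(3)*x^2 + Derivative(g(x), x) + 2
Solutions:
 g(x) = C1 + x^4/4 + sqrt(3)*x^3/3 + x^2 - 2*x + exp(-2*x)


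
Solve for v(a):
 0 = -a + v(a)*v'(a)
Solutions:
 v(a) = -sqrt(C1 + a^2)
 v(a) = sqrt(C1 + a^2)


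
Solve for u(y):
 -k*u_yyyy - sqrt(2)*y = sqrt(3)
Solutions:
 u(y) = C1 + C2*y + C3*y^2 + C4*y^3 - sqrt(2)*y^5/(120*k) - sqrt(3)*y^4/(24*k)


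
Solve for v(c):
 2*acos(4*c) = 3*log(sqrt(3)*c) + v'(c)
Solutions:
 v(c) = C1 - 3*c*log(c) + 2*c*acos(4*c) - 3*c*log(3)/2 + 3*c - sqrt(1 - 16*c^2)/2


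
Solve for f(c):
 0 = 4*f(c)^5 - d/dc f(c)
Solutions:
 f(c) = -(-1/(C1 + 16*c))^(1/4)
 f(c) = (-1/(C1 + 16*c))^(1/4)
 f(c) = -I*(-1/(C1 + 16*c))^(1/4)
 f(c) = I*(-1/(C1 + 16*c))^(1/4)


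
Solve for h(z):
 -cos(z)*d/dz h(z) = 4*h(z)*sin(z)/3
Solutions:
 h(z) = C1*cos(z)^(4/3)


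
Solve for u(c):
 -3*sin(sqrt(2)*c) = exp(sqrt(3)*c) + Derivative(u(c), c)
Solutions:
 u(c) = C1 - sqrt(3)*exp(sqrt(3)*c)/3 + 3*sqrt(2)*cos(sqrt(2)*c)/2


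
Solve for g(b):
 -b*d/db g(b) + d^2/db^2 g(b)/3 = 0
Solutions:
 g(b) = C1 + C2*erfi(sqrt(6)*b/2)


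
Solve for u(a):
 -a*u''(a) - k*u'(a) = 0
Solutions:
 u(a) = C1 + a^(1 - re(k))*(C2*sin(log(a)*Abs(im(k))) + C3*cos(log(a)*im(k)))


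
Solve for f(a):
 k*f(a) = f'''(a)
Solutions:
 f(a) = C1*exp(a*k^(1/3)) + C2*exp(a*k^(1/3)*(-1 + sqrt(3)*I)/2) + C3*exp(-a*k^(1/3)*(1 + sqrt(3)*I)/2)


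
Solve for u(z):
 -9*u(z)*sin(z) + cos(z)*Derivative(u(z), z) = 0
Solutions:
 u(z) = C1/cos(z)^9


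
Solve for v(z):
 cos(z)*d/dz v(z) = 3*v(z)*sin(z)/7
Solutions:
 v(z) = C1/cos(z)^(3/7)


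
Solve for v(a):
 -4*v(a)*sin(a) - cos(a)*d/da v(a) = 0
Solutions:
 v(a) = C1*cos(a)^4


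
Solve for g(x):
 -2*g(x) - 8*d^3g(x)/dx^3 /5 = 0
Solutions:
 g(x) = C3*exp(-10^(1/3)*x/2) + (C1*sin(10^(1/3)*sqrt(3)*x/4) + C2*cos(10^(1/3)*sqrt(3)*x/4))*exp(10^(1/3)*x/4)


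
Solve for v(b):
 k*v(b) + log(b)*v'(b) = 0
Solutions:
 v(b) = C1*exp(-k*li(b))


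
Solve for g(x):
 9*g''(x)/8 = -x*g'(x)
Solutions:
 g(x) = C1 + C2*erf(2*x/3)


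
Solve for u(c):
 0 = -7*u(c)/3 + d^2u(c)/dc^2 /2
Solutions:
 u(c) = C1*exp(-sqrt(42)*c/3) + C2*exp(sqrt(42)*c/3)


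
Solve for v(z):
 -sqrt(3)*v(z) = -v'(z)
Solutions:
 v(z) = C1*exp(sqrt(3)*z)


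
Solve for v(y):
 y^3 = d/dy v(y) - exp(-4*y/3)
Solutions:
 v(y) = C1 + y^4/4 - 3*exp(-4*y/3)/4


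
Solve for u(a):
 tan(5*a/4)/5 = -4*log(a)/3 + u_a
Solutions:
 u(a) = C1 + 4*a*log(a)/3 - 4*a/3 - 4*log(cos(5*a/4))/25


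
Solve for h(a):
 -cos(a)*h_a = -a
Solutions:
 h(a) = C1 + Integral(a/cos(a), a)


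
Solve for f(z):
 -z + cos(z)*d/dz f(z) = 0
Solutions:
 f(z) = C1 + Integral(z/cos(z), z)


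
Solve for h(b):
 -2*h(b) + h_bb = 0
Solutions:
 h(b) = C1*exp(-sqrt(2)*b) + C2*exp(sqrt(2)*b)


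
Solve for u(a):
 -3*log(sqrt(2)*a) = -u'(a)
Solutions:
 u(a) = C1 + 3*a*log(a) - 3*a + 3*a*log(2)/2


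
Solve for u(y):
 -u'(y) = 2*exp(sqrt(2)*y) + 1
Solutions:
 u(y) = C1 - y - sqrt(2)*exp(sqrt(2)*y)


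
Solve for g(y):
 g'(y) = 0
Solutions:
 g(y) = C1


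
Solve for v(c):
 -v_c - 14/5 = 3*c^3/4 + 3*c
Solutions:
 v(c) = C1 - 3*c^4/16 - 3*c^2/2 - 14*c/5


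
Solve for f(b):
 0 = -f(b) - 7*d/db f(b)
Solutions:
 f(b) = C1*exp(-b/7)


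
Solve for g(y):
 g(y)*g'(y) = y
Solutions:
 g(y) = -sqrt(C1 + y^2)
 g(y) = sqrt(C1 + y^2)


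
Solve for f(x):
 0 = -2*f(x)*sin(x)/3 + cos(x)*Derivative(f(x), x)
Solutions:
 f(x) = C1/cos(x)^(2/3)


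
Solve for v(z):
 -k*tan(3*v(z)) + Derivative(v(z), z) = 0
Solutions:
 v(z) = -asin(C1*exp(3*k*z))/3 + pi/3
 v(z) = asin(C1*exp(3*k*z))/3


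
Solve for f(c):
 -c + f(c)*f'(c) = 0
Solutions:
 f(c) = -sqrt(C1 + c^2)
 f(c) = sqrt(C1 + c^2)


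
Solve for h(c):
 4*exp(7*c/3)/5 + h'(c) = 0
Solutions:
 h(c) = C1 - 12*exp(7*c/3)/35


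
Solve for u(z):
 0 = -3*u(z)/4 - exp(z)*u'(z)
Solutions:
 u(z) = C1*exp(3*exp(-z)/4)


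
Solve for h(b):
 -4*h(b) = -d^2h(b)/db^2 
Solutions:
 h(b) = C1*exp(-2*b) + C2*exp(2*b)


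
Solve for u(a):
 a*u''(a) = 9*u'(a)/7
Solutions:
 u(a) = C1 + C2*a^(16/7)


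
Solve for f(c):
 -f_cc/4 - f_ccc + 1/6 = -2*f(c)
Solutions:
 f(c) = C1*exp(-c*((24*sqrt(5178) + 1727)^(-1/3) + 2 + (24*sqrt(5178) + 1727)^(1/3))/24)*sin(sqrt(3)*c*(-(24*sqrt(5178) + 1727)^(1/3) + (24*sqrt(5178) + 1727)^(-1/3))/24) + C2*exp(-c*((24*sqrt(5178) + 1727)^(-1/3) + 2 + (24*sqrt(5178) + 1727)^(1/3))/24)*cos(sqrt(3)*c*(-(24*sqrt(5178) + 1727)^(1/3) + (24*sqrt(5178) + 1727)^(-1/3))/24) + C3*exp(c*(-1 + (24*sqrt(5178) + 1727)^(-1/3) + (24*sqrt(5178) + 1727)^(1/3))/12) - 1/12


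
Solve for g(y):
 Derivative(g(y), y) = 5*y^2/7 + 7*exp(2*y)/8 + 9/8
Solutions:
 g(y) = C1 + 5*y^3/21 + 9*y/8 + 7*exp(2*y)/16


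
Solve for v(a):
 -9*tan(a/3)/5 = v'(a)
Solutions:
 v(a) = C1 + 27*log(cos(a/3))/5


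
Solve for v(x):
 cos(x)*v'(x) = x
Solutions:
 v(x) = C1 + Integral(x/cos(x), x)


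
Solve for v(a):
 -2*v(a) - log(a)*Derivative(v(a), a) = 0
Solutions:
 v(a) = C1*exp(-2*li(a))


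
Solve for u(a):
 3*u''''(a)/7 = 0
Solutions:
 u(a) = C1 + C2*a + C3*a^2 + C4*a^3


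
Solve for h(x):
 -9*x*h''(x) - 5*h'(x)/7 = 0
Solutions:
 h(x) = C1 + C2*x^(58/63)


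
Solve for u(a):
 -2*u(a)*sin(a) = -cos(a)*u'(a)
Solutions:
 u(a) = C1/cos(a)^2


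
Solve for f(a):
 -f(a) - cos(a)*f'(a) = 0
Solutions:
 f(a) = C1*sqrt(sin(a) - 1)/sqrt(sin(a) + 1)


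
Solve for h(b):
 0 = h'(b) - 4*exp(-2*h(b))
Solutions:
 h(b) = log(-sqrt(C1 + 8*b))
 h(b) = log(C1 + 8*b)/2


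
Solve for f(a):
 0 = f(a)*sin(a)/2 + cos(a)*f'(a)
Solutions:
 f(a) = C1*sqrt(cos(a))


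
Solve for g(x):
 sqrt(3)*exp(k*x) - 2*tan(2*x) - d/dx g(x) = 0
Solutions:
 g(x) = C1 + sqrt(3)*Piecewise((exp(k*x)/k, Ne(k, 0)), (x, True)) + log(cos(2*x))


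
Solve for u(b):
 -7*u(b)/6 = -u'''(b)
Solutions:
 u(b) = C3*exp(6^(2/3)*7^(1/3)*b/6) + (C1*sin(2^(2/3)*3^(1/6)*7^(1/3)*b/4) + C2*cos(2^(2/3)*3^(1/6)*7^(1/3)*b/4))*exp(-6^(2/3)*7^(1/3)*b/12)


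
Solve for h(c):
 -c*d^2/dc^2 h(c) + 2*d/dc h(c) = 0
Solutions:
 h(c) = C1 + C2*c^3


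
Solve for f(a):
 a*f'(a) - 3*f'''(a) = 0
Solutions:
 f(a) = C1 + Integral(C2*airyai(3^(2/3)*a/3) + C3*airybi(3^(2/3)*a/3), a)


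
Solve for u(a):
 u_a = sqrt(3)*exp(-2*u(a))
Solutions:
 u(a) = log(-sqrt(C1 + 2*sqrt(3)*a))
 u(a) = log(C1 + 2*sqrt(3)*a)/2


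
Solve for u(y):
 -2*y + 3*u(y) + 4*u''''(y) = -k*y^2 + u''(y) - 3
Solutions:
 u(y) = -k*y^2/3 - 2*k/9 + 2*y/3 + (C1*sin(sqrt(2)*3^(1/4)*y*sin(atan(sqrt(47))/2)/2) + C2*cos(sqrt(2)*3^(1/4)*y*sin(atan(sqrt(47))/2)/2))*exp(-sqrt(2)*3^(1/4)*y*cos(atan(sqrt(47))/2)/2) + (C3*sin(sqrt(2)*3^(1/4)*y*sin(atan(sqrt(47))/2)/2) + C4*cos(sqrt(2)*3^(1/4)*y*sin(atan(sqrt(47))/2)/2))*exp(sqrt(2)*3^(1/4)*y*cos(atan(sqrt(47))/2)/2) - 1


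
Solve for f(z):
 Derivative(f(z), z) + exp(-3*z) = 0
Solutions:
 f(z) = C1 + exp(-3*z)/3


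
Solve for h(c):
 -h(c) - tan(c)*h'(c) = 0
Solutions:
 h(c) = C1/sin(c)


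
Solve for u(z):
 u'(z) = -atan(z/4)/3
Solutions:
 u(z) = C1 - z*atan(z/4)/3 + 2*log(z^2 + 16)/3


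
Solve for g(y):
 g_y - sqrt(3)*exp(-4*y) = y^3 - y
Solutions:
 g(y) = C1 + y^4/4 - y^2/2 - sqrt(3)*exp(-4*y)/4


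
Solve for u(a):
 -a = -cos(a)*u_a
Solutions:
 u(a) = C1 + Integral(a/cos(a), a)


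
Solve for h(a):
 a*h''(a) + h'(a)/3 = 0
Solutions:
 h(a) = C1 + C2*a^(2/3)


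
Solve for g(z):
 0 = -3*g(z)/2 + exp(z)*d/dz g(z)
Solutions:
 g(z) = C1*exp(-3*exp(-z)/2)


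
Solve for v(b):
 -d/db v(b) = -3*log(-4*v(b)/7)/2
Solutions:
 -2*Integral(1/(log(-_y) - log(7) + 2*log(2)), (_y, v(b)))/3 = C1 - b


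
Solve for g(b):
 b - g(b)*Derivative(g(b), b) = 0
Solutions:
 g(b) = -sqrt(C1 + b^2)
 g(b) = sqrt(C1 + b^2)


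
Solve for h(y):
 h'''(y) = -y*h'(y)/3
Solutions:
 h(y) = C1 + Integral(C2*airyai(-3^(2/3)*y/3) + C3*airybi(-3^(2/3)*y/3), y)


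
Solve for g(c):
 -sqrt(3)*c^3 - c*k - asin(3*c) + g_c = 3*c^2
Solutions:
 g(c) = C1 + sqrt(3)*c^4/4 + c^3 + c^2*k/2 + c*asin(3*c) + sqrt(1 - 9*c^2)/3


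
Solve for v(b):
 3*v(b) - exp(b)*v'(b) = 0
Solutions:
 v(b) = C1*exp(-3*exp(-b))


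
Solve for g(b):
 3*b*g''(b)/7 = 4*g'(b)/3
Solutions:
 g(b) = C1 + C2*b^(37/9)


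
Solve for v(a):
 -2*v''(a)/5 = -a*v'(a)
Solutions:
 v(a) = C1 + C2*erfi(sqrt(5)*a/2)


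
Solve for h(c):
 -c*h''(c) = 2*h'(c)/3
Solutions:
 h(c) = C1 + C2*c^(1/3)


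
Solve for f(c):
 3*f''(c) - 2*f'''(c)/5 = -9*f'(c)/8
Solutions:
 f(c) = C1 + C2*exp(3*c*(5 - sqrt(30))/4) + C3*exp(3*c*(5 + sqrt(30))/4)


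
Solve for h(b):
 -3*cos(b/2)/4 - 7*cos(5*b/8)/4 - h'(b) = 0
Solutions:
 h(b) = C1 - 3*sin(b/2)/2 - 14*sin(5*b/8)/5


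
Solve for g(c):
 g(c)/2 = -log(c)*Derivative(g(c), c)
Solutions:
 g(c) = C1*exp(-li(c)/2)


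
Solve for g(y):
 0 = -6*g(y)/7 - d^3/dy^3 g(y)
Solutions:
 g(y) = C3*exp(-6^(1/3)*7^(2/3)*y/7) + (C1*sin(2^(1/3)*3^(5/6)*7^(2/3)*y/14) + C2*cos(2^(1/3)*3^(5/6)*7^(2/3)*y/14))*exp(6^(1/3)*7^(2/3)*y/14)


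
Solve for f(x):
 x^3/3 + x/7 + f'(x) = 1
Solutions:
 f(x) = C1 - x^4/12 - x^2/14 + x


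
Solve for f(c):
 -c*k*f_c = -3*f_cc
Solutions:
 f(c) = Piecewise((-sqrt(6)*sqrt(pi)*C1*erf(sqrt(6)*c*sqrt(-k)/6)/(2*sqrt(-k)) - C2, (k > 0) | (k < 0)), (-C1*c - C2, True))


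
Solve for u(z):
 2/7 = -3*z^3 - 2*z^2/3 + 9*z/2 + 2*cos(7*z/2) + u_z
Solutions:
 u(z) = C1 + 3*z^4/4 + 2*z^3/9 - 9*z^2/4 + 2*z/7 - 4*sin(7*z/2)/7


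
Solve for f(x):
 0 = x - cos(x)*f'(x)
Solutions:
 f(x) = C1 + Integral(x/cos(x), x)


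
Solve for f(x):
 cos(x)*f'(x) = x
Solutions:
 f(x) = C1 + Integral(x/cos(x), x)


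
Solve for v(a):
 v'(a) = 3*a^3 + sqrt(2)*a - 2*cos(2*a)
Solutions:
 v(a) = C1 + 3*a^4/4 + sqrt(2)*a^2/2 - sin(2*a)


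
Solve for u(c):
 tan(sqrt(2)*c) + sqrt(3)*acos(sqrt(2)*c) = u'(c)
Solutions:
 u(c) = C1 + sqrt(3)*(c*acos(sqrt(2)*c) - sqrt(2)*sqrt(1 - 2*c^2)/2) - sqrt(2)*log(cos(sqrt(2)*c))/2


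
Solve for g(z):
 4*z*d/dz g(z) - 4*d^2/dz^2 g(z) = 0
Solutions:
 g(z) = C1 + C2*erfi(sqrt(2)*z/2)


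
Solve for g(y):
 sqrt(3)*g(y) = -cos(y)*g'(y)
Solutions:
 g(y) = C1*(sin(y) - 1)^(sqrt(3)/2)/(sin(y) + 1)^(sqrt(3)/2)


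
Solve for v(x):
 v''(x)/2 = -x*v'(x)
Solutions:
 v(x) = C1 + C2*erf(x)


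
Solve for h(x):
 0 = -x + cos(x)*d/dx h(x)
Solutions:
 h(x) = C1 + Integral(x/cos(x), x)


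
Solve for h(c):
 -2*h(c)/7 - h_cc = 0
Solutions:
 h(c) = C1*sin(sqrt(14)*c/7) + C2*cos(sqrt(14)*c/7)


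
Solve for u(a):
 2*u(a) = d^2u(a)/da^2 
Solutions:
 u(a) = C1*exp(-sqrt(2)*a) + C2*exp(sqrt(2)*a)


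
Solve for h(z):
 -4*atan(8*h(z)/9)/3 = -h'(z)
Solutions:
 Integral(1/atan(8*_y/9), (_y, h(z))) = C1 + 4*z/3


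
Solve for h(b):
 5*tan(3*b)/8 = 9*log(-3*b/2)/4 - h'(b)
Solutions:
 h(b) = C1 + 9*b*log(-b)/4 - 9*b/4 - 9*b*log(2)/4 + 9*b*log(3)/4 + 5*log(cos(3*b))/24


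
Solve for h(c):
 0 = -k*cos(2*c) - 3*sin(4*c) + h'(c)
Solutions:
 h(c) = C1 + k*sin(2*c)/2 - 3*cos(4*c)/4


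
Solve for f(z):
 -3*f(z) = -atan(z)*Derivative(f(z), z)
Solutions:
 f(z) = C1*exp(3*Integral(1/atan(z), z))


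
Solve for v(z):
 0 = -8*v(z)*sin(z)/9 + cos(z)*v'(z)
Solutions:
 v(z) = C1/cos(z)^(8/9)


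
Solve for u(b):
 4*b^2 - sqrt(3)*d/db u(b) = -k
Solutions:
 u(b) = C1 + 4*sqrt(3)*b^3/9 + sqrt(3)*b*k/3


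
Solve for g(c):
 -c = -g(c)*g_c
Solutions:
 g(c) = -sqrt(C1 + c^2)
 g(c) = sqrt(C1 + c^2)


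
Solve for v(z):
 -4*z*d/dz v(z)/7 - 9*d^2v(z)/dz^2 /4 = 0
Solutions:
 v(z) = C1 + C2*erf(2*sqrt(14)*z/21)


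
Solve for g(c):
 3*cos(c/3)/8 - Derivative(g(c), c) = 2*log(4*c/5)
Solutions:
 g(c) = C1 - 2*c*log(c) - 4*c*log(2) + 2*c + 2*c*log(5) + 9*sin(c/3)/8


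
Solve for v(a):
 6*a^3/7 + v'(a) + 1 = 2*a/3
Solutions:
 v(a) = C1 - 3*a^4/14 + a^2/3 - a


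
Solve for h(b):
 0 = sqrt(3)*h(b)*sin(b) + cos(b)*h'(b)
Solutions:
 h(b) = C1*cos(b)^(sqrt(3))


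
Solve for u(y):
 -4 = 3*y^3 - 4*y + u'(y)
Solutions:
 u(y) = C1 - 3*y^4/4 + 2*y^2 - 4*y


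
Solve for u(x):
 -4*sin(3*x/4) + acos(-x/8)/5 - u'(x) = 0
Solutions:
 u(x) = C1 + x*acos(-x/8)/5 + sqrt(64 - x^2)/5 + 16*cos(3*x/4)/3


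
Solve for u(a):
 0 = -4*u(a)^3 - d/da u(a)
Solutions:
 u(a) = -sqrt(2)*sqrt(-1/(C1 - 4*a))/2
 u(a) = sqrt(2)*sqrt(-1/(C1 - 4*a))/2


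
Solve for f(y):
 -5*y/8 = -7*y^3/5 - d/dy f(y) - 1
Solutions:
 f(y) = C1 - 7*y^4/20 + 5*y^2/16 - y


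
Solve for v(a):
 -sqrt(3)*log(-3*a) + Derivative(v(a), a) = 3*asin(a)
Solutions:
 v(a) = C1 + sqrt(3)*a*(log(-a) - 1) + 3*a*asin(a) + sqrt(3)*a*log(3) + 3*sqrt(1 - a^2)


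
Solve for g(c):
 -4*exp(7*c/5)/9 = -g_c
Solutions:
 g(c) = C1 + 20*exp(7*c/5)/63


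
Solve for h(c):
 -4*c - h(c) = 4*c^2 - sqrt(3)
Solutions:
 h(c) = -4*c^2 - 4*c + sqrt(3)


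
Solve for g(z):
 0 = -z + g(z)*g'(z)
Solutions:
 g(z) = -sqrt(C1 + z^2)
 g(z) = sqrt(C1 + z^2)


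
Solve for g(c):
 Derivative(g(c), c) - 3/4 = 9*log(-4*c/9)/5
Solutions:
 g(c) = C1 + 9*c*log(-c)/5 + 3*c*(-24*log(3) - 7 + 24*log(2))/20


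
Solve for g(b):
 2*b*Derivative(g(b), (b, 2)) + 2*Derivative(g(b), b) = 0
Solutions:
 g(b) = C1 + C2*log(b)


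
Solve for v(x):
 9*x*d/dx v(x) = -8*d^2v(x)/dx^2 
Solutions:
 v(x) = C1 + C2*erf(3*x/4)


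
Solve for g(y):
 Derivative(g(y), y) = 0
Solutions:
 g(y) = C1


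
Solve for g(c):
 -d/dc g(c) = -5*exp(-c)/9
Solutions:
 g(c) = C1 - 5*exp(-c)/9


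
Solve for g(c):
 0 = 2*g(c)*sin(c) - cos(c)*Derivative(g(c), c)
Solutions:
 g(c) = C1/cos(c)^2


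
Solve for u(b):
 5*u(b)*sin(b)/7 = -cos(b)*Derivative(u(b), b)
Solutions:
 u(b) = C1*cos(b)^(5/7)


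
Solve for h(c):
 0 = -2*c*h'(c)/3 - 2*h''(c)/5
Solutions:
 h(c) = C1 + C2*erf(sqrt(30)*c/6)


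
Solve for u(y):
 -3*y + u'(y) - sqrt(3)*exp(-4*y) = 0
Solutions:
 u(y) = C1 + 3*y^2/2 - sqrt(3)*exp(-4*y)/4


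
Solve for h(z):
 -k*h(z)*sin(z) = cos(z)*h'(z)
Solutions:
 h(z) = C1*exp(k*log(cos(z)))


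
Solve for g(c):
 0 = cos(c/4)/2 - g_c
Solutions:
 g(c) = C1 + 2*sin(c/4)


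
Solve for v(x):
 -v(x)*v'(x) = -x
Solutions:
 v(x) = -sqrt(C1 + x^2)
 v(x) = sqrt(C1 + x^2)


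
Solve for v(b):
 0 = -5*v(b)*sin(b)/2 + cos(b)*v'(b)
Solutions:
 v(b) = C1/cos(b)^(5/2)


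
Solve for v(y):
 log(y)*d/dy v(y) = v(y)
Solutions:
 v(y) = C1*exp(li(y))


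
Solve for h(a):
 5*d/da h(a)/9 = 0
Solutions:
 h(a) = C1


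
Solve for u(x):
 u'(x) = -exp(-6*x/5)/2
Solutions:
 u(x) = C1 + 5*exp(-6*x/5)/12


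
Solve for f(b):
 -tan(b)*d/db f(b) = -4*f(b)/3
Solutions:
 f(b) = C1*sin(b)^(4/3)


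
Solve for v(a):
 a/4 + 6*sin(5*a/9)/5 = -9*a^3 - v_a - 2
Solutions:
 v(a) = C1 - 9*a^4/4 - a^2/8 - 2*a + 54*cos(5*a/9)/25


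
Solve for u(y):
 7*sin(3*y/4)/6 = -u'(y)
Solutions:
 u(y) = C1 + 14*cos(3*y/4)/9


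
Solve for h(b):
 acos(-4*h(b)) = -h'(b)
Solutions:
 Integral(1/acos(-4*_y), (_y, h(b))) = C1 - b


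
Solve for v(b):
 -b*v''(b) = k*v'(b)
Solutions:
 v(b) = C1 + b^(1 - re(k))*(C2*sin(log(b)*Abs(im(k))) + C3*cos(log(b)*im(k)))


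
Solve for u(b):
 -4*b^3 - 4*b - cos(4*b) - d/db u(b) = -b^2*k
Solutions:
 u(b) = C1 - b^4 + b^3*k/3 - 2*b^2 - sin(4*b)/4


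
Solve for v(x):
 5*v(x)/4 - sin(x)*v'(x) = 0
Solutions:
 v(x) = C1*(cos(x) - 1)^(5/8)/(cos(x) + 1)^(5/8)


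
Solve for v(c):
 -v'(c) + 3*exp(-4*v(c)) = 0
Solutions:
 v(c) = log(-I*(C1 + 12*c)^(1/4))
 v(c) = log(I*(C1 + 12*c)^(1/4))
 v(c) = log(-(C1 + 12*c)^(1/4))
 v(c) = log(C1 + 12*c)/4


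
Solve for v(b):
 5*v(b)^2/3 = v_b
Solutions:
 v(b) = -3/(C1 + 5*b)


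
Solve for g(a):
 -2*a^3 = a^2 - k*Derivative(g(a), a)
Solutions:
 g(a) = C1 + a^4/(2*k) + a^3/(3*k)


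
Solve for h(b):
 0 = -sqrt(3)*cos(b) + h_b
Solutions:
 h(b) = C1 + sqrt(3)*sin(b)


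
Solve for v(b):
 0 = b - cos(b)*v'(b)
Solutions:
 v(b) = C1 + Integral(b/cos(b), b)


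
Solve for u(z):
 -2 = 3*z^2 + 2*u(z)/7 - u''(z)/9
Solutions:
 u(z) = C1*exp(-3*sqrt(14)*z/7) + C2*exp(3*sqrt(14)*z/7) - 21*z^2/2 - 91/6


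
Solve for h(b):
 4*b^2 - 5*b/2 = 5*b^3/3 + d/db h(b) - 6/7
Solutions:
 h(b) = C1 - 5*b^4/12 + 4*b^3/3 - 5*b^2/4 + 6*b/7


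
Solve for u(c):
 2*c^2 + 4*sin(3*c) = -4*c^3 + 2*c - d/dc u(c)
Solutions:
 u(c) = C1 - c^4 - 2*c^3/3 + c^2 + 4*cos(3*c)/3


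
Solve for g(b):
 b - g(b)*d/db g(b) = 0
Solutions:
 g(b) = -sqrt(C1 + b^2)
 g(b) = sqrt(C1 + b^2)


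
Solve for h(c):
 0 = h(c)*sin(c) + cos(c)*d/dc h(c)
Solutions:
 h(c) = C1*cos(c)


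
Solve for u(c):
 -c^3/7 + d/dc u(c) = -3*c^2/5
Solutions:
 u(c) = C1 + c^4/28 - c^3/5


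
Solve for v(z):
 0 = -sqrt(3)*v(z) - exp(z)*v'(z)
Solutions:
 v(z) = C1*exp(sqrt(3)*exp(-z))


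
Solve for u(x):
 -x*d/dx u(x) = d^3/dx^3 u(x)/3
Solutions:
 u(x) = C1 + Integral(C2*airyai(-3^(1/3)*x) + C3*airybi(-3^(1/3)*x), x)


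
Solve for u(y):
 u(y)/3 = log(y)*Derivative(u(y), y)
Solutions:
 u(y) = C1*exp(li(y)/3)


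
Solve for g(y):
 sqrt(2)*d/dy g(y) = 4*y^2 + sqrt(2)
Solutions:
 g(y) = C1 + 2*sqrt(2)*y^3/3 + y


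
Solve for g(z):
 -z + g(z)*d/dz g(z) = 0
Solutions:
 g(z) = -sqrt(C1 + z^2)
 g(z) = sqrt(C1 + z^2)


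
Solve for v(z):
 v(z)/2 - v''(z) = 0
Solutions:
 v(z) = C1*exp(-sqrt(2)*z/2) + C2*exp(sqrt(2)*z/2)


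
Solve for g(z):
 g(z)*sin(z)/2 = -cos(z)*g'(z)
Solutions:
 g(z) = C1*sqrt(cos(z))


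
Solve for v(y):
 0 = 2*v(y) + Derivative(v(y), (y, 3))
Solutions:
 v(y) = C3*exp(-2^(1/3)*y) + (C1*sin(2^(1/3)*sqrt(3)*y/2) + C2*cos(2^(1/3)*sqrt(3)*y/2))*exp(2^(1/3)*y/2)


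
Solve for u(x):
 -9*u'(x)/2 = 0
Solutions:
 u(x) = C1


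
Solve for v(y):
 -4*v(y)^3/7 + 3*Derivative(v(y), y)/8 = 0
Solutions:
 v(y) = -sqrt(42)*sqrt(-1/(C1 + 32*y))/2
 v(y) = sqrt(42)*sqrt(-1/(C1 + 32*y))/2


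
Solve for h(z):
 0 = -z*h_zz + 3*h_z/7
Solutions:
 h(z) = C1 + C2*z^(10/7)


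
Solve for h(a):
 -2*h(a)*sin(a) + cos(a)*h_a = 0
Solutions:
 h(a) = C1/cos(a)^2


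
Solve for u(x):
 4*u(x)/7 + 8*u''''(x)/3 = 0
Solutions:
 u(x) = (C1*sin(6^(1/4)*7^(3/4)*x/14) + C2*cos(6^(1/4)*7^(3/4)*x/14))*exp(-6^(1/4)*7^(3/4)*x/14) + (C3*sin(6^(1/4)*7^(3/4)*x/14) + C4*cos(6^(1/4)*7^(3/4)*x/14))*exp(6^(1/4)*7^(3/4)*x/14)
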